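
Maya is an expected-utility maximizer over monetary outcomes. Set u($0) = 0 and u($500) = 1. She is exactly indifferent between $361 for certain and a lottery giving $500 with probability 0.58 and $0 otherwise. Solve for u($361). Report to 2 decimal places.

By the standard-gamble method, u($361) is just the indifference probability on the best outcome: 0.58.

0.58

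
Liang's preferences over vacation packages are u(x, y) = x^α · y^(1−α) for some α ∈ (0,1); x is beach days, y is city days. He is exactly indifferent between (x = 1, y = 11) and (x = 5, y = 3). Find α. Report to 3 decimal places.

Indifference: 1^α · 11^(1−α) = 5^α · 3^(1−α).
(1/5)^α = (3/11)^(1−α); take logs: α·ln(1/5) = (1−α)·ln(3/11), i.e. α·-1.609438 = (1−α)·-1.299283.
With A = -1.609438 and B = -1.299283: α·A = (1−α)·B, so α = B/(A+B) = -1.299283/-2.908721 ≈ 0.447.

α ≈ 0.447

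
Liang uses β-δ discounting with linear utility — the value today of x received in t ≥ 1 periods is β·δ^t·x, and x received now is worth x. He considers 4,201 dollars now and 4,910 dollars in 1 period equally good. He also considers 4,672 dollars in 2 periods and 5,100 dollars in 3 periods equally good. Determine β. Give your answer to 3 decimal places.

β ≈ 0.934

Both payoffs in the second observation are in the future, so β drops out: δ^2·4672 = δ^3·5100 ⇒ δ = 4672/5100 = 0.91608.
The first indifference: 4201 = β·δ·4910, so β = 4201/(δ·4910) = 4201/(0.91608·4910) ≈ 0.934.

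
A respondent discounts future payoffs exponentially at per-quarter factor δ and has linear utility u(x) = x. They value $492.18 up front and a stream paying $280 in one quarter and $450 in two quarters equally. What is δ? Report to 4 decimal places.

δ ≈ 0.7800

Present value of the stream is 280·δ + 450·δ². Indifference gives 280δ + 450δ² = 492.18.
So 450δ² + 280δ − 492.18 = 0.
By the quadratic formula (taking the positive root), δ = (−280 + √964324.00) / 900 ≈ 0.7800.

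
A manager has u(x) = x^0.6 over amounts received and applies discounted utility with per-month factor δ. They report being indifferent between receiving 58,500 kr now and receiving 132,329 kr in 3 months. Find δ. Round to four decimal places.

δ ≈ 0.8494

The payoff in 3 months is discounted by δ^3, so u(58500) = δ^3·u(132329) and δ^3 = u(58500)/u(132329).
With u(x) = x^0.6: δ^3 = 58500^0.6/132329^0.6 = (58500/132329)^0.6 = 0.61277.
So δ = 0.61277^(1/3) ≈ 0.8494.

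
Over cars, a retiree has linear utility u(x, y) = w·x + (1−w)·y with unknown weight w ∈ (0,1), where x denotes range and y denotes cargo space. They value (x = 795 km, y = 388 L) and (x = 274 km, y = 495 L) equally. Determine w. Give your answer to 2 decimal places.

Indifference: w·795 + (1−w)·388 = w·274 + (1−w)·495.
w·(795−274) = (1−w)·(495−388), i.e. w·521 = (1−w)·107.
The marginal rate of substitution is 107/521, so w = 107/(521+107) = 0.17.

w = 0.17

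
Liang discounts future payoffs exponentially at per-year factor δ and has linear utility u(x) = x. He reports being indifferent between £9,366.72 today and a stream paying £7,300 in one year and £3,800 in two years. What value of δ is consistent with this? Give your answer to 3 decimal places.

Equating present values: 9366.72 = 7300δ + 3800δ².
Rearranged: 3800δ² + 7300δ − 9366.72 = 0.
The positive root is δ = [−7300 + √(7300² + 4·3800·9366.72)] / (2·3800) = (−7300 + 13988.000)/7600 ≈ 0.880.

δ ≈ 0.880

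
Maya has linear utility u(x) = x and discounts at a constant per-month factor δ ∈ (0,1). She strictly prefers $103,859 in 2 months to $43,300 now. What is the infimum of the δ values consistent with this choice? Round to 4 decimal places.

Comparing present values: 43300 < δ^2·103859.
Hence δ^2 > 43300/103859 = 0.41691, and x ↦ x^(1/2) is increasing on (0,∞).
δ > 0.41691^(1/2) = 0.6457.

δ > 0.6457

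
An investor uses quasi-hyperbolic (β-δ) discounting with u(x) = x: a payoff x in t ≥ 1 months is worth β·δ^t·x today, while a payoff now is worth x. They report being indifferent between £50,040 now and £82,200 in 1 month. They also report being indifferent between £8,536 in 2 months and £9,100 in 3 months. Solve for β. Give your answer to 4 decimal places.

β ≈ 0.6490

The second indifference involves only future payoffs, so β cancels: β·δ^2·8536 = β·δ^3·9100, giving δ = 8536/9100 = 0.93802.
The first indifference: 50040 = β·δ·82200, so β = 50040/(δ·82200) = 50040/(0.93802·82200) ≈ 0.6490.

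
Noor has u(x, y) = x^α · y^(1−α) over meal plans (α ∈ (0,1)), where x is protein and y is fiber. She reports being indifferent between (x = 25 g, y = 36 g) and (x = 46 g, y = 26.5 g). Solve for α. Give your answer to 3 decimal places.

Set the two utilities equal: 25^α·36^(1−α) = 46^α·26.5^(1−α).
Taking logs: α·ln 25 + (1−α)·ln 36 = α·ln 46 + (1−α)·ln 26.5, i.e. α·-0.609766 = (1−α)·-0.306374.
So α/(1−α) = (-0.306374)/(-0.609766) = 0.502445, and α = 0.502445/1.502445 ≈ 0.334.

α ≈ 0.334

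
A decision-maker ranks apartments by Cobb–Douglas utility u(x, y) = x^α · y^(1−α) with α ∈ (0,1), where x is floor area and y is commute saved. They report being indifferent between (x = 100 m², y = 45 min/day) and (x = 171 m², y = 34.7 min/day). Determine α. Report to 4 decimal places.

α ≈ 0.3264

Indifference: 100^α · 45^(1−α) = 171^α · 34.7^(1−α).
Rearrange to (100/171)^α = (34.7/45)^(1−α) and take logs: α·-0.5364934 = (1−α)·-0.2599228.
Thus α·(-0.7964162) = -0.2599228, so α = -0.2599228/-0.7964162 ≈ 0.3264.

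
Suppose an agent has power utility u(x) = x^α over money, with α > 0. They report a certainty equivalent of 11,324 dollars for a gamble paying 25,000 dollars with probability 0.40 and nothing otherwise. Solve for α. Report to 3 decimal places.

Since u(0) = 0, the lottery's EU is 0.40·25000^α.
Equating: 11324^α = 0.40·25000^α, i.e. 0.4530^α = 0.40.
Take logs: α = ln 0.40 / ln(11324/25000) ≈ 1.15700.

α ≈ 1.157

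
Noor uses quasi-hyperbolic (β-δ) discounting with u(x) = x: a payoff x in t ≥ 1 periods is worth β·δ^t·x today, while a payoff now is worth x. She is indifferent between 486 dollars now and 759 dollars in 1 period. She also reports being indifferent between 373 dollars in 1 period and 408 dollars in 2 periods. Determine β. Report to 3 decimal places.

The second indifference involves only future payoffs, so β cancels: β·δ^1·373 = β·δ^2·408, giving δ = 373/408 = 0.91422.
Substituting δ into 486 = β·δ·759: β = 486/(693.890) ≈ 0.700.

β ≈ 0.700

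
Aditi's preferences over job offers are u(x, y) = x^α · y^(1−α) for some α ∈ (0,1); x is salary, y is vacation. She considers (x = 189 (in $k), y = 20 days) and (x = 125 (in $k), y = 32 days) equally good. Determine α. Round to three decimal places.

α ≈ 0.532

Indifference: 189^α · 20^(1−α) = 125^α · 32^(1−α).
Rearrange to (189/125)^α = (32/20)^(1−α) and take logs: α·0.413433 = (1−α)·0.470004.
Thus α·(0.883437) = 0.470004, so α = 0.470004/0.883437 ≈ 0.532.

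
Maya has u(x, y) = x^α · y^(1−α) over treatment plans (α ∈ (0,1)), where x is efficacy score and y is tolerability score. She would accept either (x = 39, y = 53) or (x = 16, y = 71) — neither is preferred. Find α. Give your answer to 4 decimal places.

α ≈ 0.2471

Indifference: 39^α · 53^(1−α) = 16^α · 71^(1−α).
Taking logs: α·ln 39 + (1−α)·ln 53 = α·ln 16 + (1−α)·ln 71, i.e. α·0.8909729 = (1−α)·0.2923880.
So α/(1−α) = (0.2923880)/(0.8909729) = 0.3281671, and α = 0.3281671/1.3281671 ≈ 0.2471.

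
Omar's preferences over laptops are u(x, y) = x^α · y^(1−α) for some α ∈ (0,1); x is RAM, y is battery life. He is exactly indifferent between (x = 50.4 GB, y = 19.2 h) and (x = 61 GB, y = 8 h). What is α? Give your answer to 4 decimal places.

α ≈ 0.8210

The Cobb–Douglas utilities coincide, so 50.4^α·19.2^(1−α) = 61^α·8^(1−α).
(50.4/61)^α = (8/19.2)^(1−α); take logs: α·ln(50.4/61) = (1−α)·ln(8/19.2), i.e. α·-0.1908827 = (1−α)·-0.8754687.
Thus α·(-1.0663514) = -0.8754687, so α = -0.8754687/-1.0663514 ≈ 0.8210.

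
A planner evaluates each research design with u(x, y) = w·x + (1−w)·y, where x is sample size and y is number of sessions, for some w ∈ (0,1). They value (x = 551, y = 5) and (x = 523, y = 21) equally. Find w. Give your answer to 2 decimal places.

Indifference: w·551 + (1−w)·5 = w·523 + (1−w)·21.
w·(551−523) = (1−w)·(21−5), i.e. w·28 = (1−w)·16.
Hence w = 16/(28+16) = 16/44 = 0.36.

w = 0.36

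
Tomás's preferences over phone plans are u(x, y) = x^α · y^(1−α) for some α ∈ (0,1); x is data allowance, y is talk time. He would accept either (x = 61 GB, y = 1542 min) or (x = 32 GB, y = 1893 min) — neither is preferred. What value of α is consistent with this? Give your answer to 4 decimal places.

The Cobb–Douglas utilities coincide, so 61^α·1542^(1−α) = 32^α·1893^(1−α).
(61/32)^α = (1893/1542)^(1−α); take logs: α·ln(61/32) = (1−α)·ln(1893/1542), i.e. α·0.6451380 = (1−α)·0.2050826.
With A = 0.6451380 and B = 0.2050826: α·A = (1−α)·B, so α = B/(A+B) = 0.2050826/0.8502206 ≈ 0.2412.

α ≈ 0.2412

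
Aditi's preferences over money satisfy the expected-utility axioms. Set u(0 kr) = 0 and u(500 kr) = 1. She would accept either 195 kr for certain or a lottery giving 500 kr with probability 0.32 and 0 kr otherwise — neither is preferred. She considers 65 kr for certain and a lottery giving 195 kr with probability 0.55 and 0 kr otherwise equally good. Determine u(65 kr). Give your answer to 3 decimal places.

First, u(195 kr) = 0.32·u(500 kr) + 0.68·u(0 kr) = 0.32.
Chaining: u(65 kr) = 0.55·0.32 + 0.45·0.00 = 0.1760.

0.176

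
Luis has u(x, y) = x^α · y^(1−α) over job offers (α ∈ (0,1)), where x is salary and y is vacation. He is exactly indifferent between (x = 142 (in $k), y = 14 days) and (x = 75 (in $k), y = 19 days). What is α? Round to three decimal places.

α ≈ 0.324

Set the two utilities equal: 142^α·14^(1−α) = 75^α·19^(1−α).
(142/75)^α = (19/14)^(1−α); take logs: α·ln(142/75) = (1−α)·ln(19/14), i.e. α·0.638339 = (1−α)·0.305382.
So α/(1−α) = (0.305382)/(0.638339) = 0.478401, and α = 0.478401/1.478401 ≈ 0.324.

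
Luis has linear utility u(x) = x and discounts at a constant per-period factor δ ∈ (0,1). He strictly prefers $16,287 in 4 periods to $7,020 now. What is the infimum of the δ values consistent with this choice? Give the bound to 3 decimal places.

Under u(x) = x this choice says 7020 < δ^4·16287.
So δ^4 > 7020/16287 = 0.43102; taking the 4th root of both positive sides preserves the inequality.
δ > 0.43102^(1/4) = 0.810.

δ > 0.810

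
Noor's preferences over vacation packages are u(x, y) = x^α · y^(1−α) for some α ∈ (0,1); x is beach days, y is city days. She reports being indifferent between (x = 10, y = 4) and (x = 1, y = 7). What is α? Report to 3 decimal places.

α ≈ 0.196

Indifference: 10^α · 4^(1−α) = 1^α · 7^(1−α).
Taking logs: α·ln 10 + (1−α)·ln 4 = α·ln 1 + (1−α)·ln 7, i.e. α·2.302585 = (1−α)·0.559616.
With A = 2.302585 and B = 0.559616: α·A = (1−α)·B, so α = B/(A+B) = 0.559616/2.862201 ≈ 0.196.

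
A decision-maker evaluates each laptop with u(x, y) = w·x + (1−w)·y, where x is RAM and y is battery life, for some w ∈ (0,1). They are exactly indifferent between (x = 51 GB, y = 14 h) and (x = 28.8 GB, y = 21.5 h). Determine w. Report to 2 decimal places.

u(51,14) = u(28.8,21.5) means w·51 + (1−w)·14 = w·28.8 + (1−w)·21.5.
Collecting terms: w·22.2 = (1−w)·7.5.
Hence w = 7.5/(22.2+7.5) = 7.5/29.7 = 0.25.

w = 0.25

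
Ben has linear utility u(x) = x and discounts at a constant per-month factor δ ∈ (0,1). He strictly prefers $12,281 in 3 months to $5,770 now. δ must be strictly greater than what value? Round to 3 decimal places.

Under u(x) = x this choice says 5770 < δ^3·12281.
So δ^3 > 5770/12281 = 0.46983; taking the cube root of both positive sides preserves the inequality.
δ > 0.46983^(1/3) = 0.777.

δ > 0.777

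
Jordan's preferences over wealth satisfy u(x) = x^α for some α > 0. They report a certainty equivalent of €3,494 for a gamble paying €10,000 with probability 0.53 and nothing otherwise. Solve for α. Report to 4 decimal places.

The lottery's expected utility is 0.53·u(10000) + 0.47·u(0) = 0.53·10000^α (since u(0) = 0 for α > 0).
Equating: 3494^α = 0.53·10000^α, i.e. 0.3494^α = 0.53.
Taking logs: α·ln(3494/10000) = ln(0.53), so α = -0.6348783 / -1.0515379 ≈ 0.6038.

α ≈ 0.6038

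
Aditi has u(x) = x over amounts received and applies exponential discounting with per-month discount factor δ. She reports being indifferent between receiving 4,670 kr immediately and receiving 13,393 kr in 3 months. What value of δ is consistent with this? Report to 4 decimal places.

The payoff in 3 months is discounted by δ^3, so u(4670) = δ^3·u(13393) and δ^3 = u(4670)/u(13393).
With u(x) = x: δ^3 = 4670/13393 = 0.34869.
Taking the cube root: δ = 0.34869^(1/3) ≈ 0.7038.

δ ≈ 0.7038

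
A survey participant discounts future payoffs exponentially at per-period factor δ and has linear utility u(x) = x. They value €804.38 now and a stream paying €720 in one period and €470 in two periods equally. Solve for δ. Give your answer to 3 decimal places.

Equating present values: 804.38 = 720δ + 470δ².
That is, 470δ² + 720δ − 804.38 = 0, a quadratic in δ.
δ = (−720 + √(720² + 4·470·804.38)) / (2·470) = (−720 + √2030634.40) / 940 ≈ 0.750.

δ ≈ 0.750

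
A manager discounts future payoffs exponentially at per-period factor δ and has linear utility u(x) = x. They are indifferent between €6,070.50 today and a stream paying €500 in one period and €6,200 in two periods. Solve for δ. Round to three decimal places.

δ ≈ 0.950

Equating present values: 6070.50 = 500δ + 6200δ².
That is, 6200δ² + 500δ − 6070.50 = 0, a quadratic in δ.
By the quadratic formula (taking the positive root), δ = (−500 + √150798400.00) / 12400 ≈ 0.950.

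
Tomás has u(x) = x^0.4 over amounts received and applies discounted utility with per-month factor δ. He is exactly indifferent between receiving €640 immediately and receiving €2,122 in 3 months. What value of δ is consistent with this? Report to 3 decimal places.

δ ≈ 0.852

Indifference means u(640) = δ^3 · u(2122), so δ^3 = u(640)/u(2122).
With u(x) = x^0.4: δ^3 = 640^0.4/2122^0.4 = (640/2122)^0.4 = 0.61912.
So δ = 0.61912^(1/3) ≈ 0.852.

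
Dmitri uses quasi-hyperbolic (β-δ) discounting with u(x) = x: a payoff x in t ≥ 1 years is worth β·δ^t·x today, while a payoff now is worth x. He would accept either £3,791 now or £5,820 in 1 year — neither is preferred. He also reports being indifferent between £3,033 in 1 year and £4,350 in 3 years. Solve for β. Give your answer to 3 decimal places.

β ≈ 0.780

Both payoffs in the second observation are in the future, so β drops out: δ^1·3033 = δ^3·4350 ⇒ δ^2 = 3033/4350 = 0.69724, so δ = 0.83501.
Substituting δ into 3791 = β·δ·5820: β = 3791/(4859.757) ≈ 0.780.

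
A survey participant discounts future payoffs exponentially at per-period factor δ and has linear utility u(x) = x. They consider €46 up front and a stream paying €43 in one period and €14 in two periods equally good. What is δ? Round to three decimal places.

δ ≈ 0.840

Equating present values: 46 = 43δ + 14δ².
That is, 14δ² + 43δ − 46 = 0, a quadratic in δ.
By the quadratic formula (taking the positive root), δ = (−43 + √4425.00) / 28 ≈ 0.840.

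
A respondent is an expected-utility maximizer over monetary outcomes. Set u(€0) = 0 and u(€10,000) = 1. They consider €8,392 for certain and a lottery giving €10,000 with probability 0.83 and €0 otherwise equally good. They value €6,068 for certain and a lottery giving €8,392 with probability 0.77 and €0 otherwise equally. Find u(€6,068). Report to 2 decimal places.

First, u(€8,392) = 0.83·u(€10,000) + 0.17·u(€0) = 0.83.
Then u(€6,068) = 0.77·u(€8,392) + 0.23·u(€0) = 0.77·0.83 + 0.23·0.00 = 0.6391.

0.64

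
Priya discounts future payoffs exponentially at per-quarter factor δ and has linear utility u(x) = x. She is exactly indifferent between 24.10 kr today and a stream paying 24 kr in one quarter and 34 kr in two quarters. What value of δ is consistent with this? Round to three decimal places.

Equating present values: 24.10 = 24δ + 34δ².
So 34δ² + 24δ − 24.10 = 0.
The positive root is δ = [−24 + √(24² + 4·34·24.10)] / (2·34) = (−24 + 62.077)/68 ≈ 0.560.

δ ≈ 0.560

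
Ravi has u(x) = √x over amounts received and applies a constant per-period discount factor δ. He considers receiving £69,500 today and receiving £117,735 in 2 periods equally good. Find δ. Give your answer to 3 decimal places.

Indifference means u(69500) = δ^2 · u(117735), so δ^2 = u(69500)/u(117735).
With u(x) = √x: δ^2 = √69500/√117735 = √(69500/117735) = 0.76832.
Hence δ = (0.76832)^(1/2) = 0.87654.

δ ≈ 0.877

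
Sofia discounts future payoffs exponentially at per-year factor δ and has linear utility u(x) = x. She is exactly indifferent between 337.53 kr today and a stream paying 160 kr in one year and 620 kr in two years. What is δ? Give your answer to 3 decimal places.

Equating present values: 337.53 = 160δ + 620δ².
So 620δ² + 160δ − 337.53 = 0.
By the quadratic formula (taking the positive root), δ = (−160 + √862674.40) / 1240 ≈ 0.620.

δ ≈ 0.620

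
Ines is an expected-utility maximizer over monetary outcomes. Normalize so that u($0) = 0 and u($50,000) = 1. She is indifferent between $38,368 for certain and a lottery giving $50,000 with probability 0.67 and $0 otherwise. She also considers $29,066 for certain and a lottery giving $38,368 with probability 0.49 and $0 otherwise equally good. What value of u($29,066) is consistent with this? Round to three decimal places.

0.328

First, u($38,368) = 0.67·u($50,000) + 0.33·u($0) = 0.67.
The second indifference gives u($29,066) = 0.49·u($38,368) + 0.51·u($0) = 0.49·0.67 + 0.51·0.00 = 0.3283.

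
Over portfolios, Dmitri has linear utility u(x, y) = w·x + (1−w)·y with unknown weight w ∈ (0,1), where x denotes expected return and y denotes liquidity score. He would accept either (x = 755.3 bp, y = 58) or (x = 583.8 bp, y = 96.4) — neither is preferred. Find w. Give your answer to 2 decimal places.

Equating utilities: w·755.3 + (1−w)·58 = w·583.8 + (1−w)·96.4.
w·(755.3−583.8) = (1−w)·(96.4−58), i.e. w·171.5 = (1−w)·38.4.
The marginal rate of substitution is 38.4/171.5, so w = 38.4/(171.5+38.4) = 0.18.

w = 0.18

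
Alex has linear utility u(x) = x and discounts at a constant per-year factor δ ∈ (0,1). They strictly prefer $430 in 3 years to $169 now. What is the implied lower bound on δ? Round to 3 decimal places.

δ > 0.732

Under u(x) = x this choice says 169 < δ^3·430.
Dividing by 430: δ^3 > 0.39302. Both sides are positive, so the cube root keeps the direction.
δ > 0.39302^(1/3) = 0.732.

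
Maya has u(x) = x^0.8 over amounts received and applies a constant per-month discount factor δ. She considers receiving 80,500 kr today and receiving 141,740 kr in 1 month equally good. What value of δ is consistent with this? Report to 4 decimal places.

Equating discounted utilities: u(80500) = δ·u(141740) ⇒ δ = u(80500)/u(141740).
With u(x) = x^0.8: δ = 80500^0.8/141740^0.8 = (80500/141740)^0.8 = 0.63598.

δ ≈ 0.6360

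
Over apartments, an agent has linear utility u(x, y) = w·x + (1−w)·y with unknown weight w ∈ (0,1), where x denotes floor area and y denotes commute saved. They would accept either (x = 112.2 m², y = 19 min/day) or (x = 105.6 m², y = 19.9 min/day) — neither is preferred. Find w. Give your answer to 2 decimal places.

w = 0.12

u(112.2,19) = u(105.6,19.9) means w·112.2 + (1−w)·19 = w·105.6 + (1−w)·19.9.
Rearranging, 6.6·w − 0.9·(1−w) = 0.
So w/(1−w) = 0.9/6.6 = 0.1364, giving w = 0.9/(6.6+0.9) = 0.12.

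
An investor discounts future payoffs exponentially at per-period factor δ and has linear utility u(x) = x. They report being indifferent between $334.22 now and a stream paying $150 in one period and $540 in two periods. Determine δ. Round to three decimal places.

Present value of the stream is 150·δ + 540·δ². Indifference gives 150δ + 540δ² = 334.22.
That is, 540δ² + 150δ − 334.22 = 0, a quadratic in δ.
By the quadratic formula (taking the positive root), δ = (−150 + √744415.20) / 1080 ≈ 0.660.

δ ≈ 0.660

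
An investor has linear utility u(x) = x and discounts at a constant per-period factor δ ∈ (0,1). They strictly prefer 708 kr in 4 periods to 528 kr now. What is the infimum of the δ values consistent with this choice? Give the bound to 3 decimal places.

The preference means 528 < δ^4·708.
So δ^4 > 528/708 = 0.74576; taking the 4th root of both positive sides preserves the inequality.
δ > 0.74576^(1/4) = 0.929.

δ > 0.929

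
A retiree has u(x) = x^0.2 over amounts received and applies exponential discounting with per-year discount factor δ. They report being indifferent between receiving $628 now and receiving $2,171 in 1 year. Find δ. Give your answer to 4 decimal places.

δ ≈ 0.7803

Equating discounted utilities: u(628) = δ·u(2171) ⇒ δ = u(628)/u(2171).
Since u(x) = x^0.2, δ = (628/2171)^0.2 = 0.28927^0.2 = 0.78030.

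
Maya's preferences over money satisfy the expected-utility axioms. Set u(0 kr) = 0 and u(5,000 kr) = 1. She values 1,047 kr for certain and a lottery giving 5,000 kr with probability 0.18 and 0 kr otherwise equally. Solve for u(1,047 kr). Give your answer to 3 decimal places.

0.180

By the standard-gamble method, u(1,047 kr) is just the indifference probability on the best outcome: 0.18.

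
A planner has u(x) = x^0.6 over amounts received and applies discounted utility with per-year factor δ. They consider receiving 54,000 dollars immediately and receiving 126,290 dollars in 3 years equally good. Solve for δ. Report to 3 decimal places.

δ ≈ 0.844

The payoff in 3 years is discounted by δ^3, so u(54000) = δ^3·u(126290) and δ^3 = u(54000)/u(126290).
Since u(x) = x^0.6, δ^3 = (54000/126290)^0.6 = 0.42759^0.6 = 0.60064.
Hence δ = (0.60064)^(1/3) = 0.84373.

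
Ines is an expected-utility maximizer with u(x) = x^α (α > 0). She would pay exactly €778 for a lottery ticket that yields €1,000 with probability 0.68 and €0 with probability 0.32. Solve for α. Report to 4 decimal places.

α ≈ 1.5363

EU(lottery) = 0.68·1000^α + 0.32·0 = 0.68·1000^α.
Indifference: 778^α = 0.68·1000^α, so (778/1000)^α = 0.68.
Take logs: α = ln 0.68 / ln(778/1000) ≈ 1.536328.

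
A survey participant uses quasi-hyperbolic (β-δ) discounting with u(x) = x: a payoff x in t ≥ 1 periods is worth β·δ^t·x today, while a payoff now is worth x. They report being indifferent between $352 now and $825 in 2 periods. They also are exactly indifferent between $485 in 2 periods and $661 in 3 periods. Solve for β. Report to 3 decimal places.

From the later pair, β·δ^2·485 = β·δ^3·661; dividing through, δ = 485/661 = 0.73374.
The first indifference: 352 = β·δ^2·825, so β = 352/(δ^2·825) = 352/(0.53837·825) ≈ 0.793.

β ≈ 0.793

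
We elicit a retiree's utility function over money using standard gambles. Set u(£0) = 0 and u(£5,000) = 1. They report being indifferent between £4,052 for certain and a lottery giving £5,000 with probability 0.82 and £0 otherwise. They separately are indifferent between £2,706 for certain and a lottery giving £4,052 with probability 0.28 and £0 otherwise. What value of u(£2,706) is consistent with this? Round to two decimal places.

0.23

From the first indifference, u(£4,052) = 0.82·u(£5,000) + 0.18·u(£0) = 0.82·1 + 0.18·0 = 0.82.
The second indifference gives u(£2,706) = 0.28·u(£4,052) + 0.72·u(£0) = 0.28·0.82 + 0.72·0.00 = 0.2296.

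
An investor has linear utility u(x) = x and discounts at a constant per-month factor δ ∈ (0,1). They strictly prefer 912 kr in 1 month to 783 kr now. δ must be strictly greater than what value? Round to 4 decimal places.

δ > 0.8586

The preference means 783 < δ·912.
So δ > 783/912 = 0.85855.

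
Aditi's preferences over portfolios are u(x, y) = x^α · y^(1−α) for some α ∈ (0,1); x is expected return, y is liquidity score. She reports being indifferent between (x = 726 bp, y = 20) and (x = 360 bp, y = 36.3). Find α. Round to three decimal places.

α ≈ 0.459

Indifference: 726^α · 20^(1−α) = 360^α · 36.3^(1−α).
Rearrange to (726/360)^α = (36.3/20)^(1−α) and take logs: α·0.701446 = (1−α)·0.596085.
With A = 0.701446 and B = 0.596085: α·A = (1−α)·B, so α = B/(A+B) = 0.596085/1.297531 ≈ 0.459.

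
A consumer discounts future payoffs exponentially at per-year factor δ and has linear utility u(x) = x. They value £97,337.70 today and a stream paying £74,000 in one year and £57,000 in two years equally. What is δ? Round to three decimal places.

Equating present values: 97337.70 = 74000δ + 57000δ².
That is, 57000δ² + 74000δ − 97337.70 = 0, a quadratic in δ.
By the quadratic formula (taking the positive root), δ = (−74000 + √27668995600.00) / 114000 ≈ 0.810.

δ ≈ 0.810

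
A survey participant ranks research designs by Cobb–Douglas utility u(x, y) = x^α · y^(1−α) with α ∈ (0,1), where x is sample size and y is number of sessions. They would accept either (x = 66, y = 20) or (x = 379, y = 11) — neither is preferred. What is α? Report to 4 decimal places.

Indifference: 66^α · 20^(1−α) = 379^α · 11^(1−α).
Taking logs: α·ln 66 + (1−α)·ln 20 = α·ln 379 + (1−α)·ln 11, i.e. α·-1.7478815 = (1−α)·-0.5978370.
So α/(1−α) = (-0.5978370)/(-1.7478815) = 0.3420352, and α = 0.3420352/1.3420352 ≈ 0.2549.

α ≈ 0.2549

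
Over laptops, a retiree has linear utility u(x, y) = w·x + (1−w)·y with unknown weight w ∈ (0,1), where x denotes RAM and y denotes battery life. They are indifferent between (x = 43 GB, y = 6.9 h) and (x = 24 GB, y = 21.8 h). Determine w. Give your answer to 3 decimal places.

w = 0.440

Equating utilities: w·43 + (1−w)·6.9 = w·24 + (1−w)·21.8.
Collecting terms: w·19 = (1−w)·14.9.
The marginal rate of substitution is 14.9/19, so w = 14.9/(19+14.9) = 0.440.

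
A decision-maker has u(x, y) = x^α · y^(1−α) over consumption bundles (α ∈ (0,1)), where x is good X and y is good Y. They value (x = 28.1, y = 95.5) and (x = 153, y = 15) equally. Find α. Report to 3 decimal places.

The Cobb–Douglas utilities coincide, so 28.1^α·95.5^(1−α) = 153^α·15^(1−α).
Rearrange to (28.1/153)^α = (15/95.5)^(1−α) and take logs: α·-1.694668 = (1−α)·-1.851076.
Thus α·(-3.545744) = -1.851076, so α = -1.851076/-3.545744 ≈ 0.522.

α ≈ 0.522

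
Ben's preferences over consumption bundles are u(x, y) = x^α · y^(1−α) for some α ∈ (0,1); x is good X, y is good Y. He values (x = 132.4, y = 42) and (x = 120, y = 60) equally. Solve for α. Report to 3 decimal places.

Set the two utilities equal: 132.4^α·42^(1−α) = 120^α·60^(1−α).
Taking logs: α·ln 132.4 + (1−α)·ln 42 = α·ln 120 + (1−α)·ln 60, i.e. α·0.098336 = (1−α)·0.356675.
With A = 0.098336 and B = 0.356675: α·A = (1−α)·B, so α = B/(A+B) = 0.356675/0.455011 ≈ 0.784.

α ≈ 0.784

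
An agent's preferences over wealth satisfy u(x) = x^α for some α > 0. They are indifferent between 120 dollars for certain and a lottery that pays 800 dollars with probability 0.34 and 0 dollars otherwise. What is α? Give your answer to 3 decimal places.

α ≈ 0.569

Since u(0) = 0, the lottery's EU is 0.34·800^α.
Setting u(120) equal to that: 120^α = 0.34·800^α ⇒ (120/800)^α = 0.34.
α = ln(0.34) / ln(120/800) = -1.078810/-1.897120 ≈ 0.569.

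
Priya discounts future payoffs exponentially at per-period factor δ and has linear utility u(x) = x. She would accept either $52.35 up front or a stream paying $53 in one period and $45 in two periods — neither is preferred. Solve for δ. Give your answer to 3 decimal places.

δ ≈ 0.640

The stream is worth 53δ + 45δ² today, so 53δ + 45δ² = 52.35.
Rearranged: 45δ² + 53δ − 52.35 = 0.
By the quadratic formula (taking the positive root), δ = (−53 + √12232.00) / 90 ≈ 0.640.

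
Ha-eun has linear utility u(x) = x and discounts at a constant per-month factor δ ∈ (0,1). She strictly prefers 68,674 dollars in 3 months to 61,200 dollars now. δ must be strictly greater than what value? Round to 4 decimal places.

δ > 0.9623

The preference means 61200 < δ^3·68674.
Dividing by 68674: δ^3 > 0.89117. Both sides are positive, so the cube root keeps the direction.
δ > (61200/68674)^(1/3) ≈ 0.9623.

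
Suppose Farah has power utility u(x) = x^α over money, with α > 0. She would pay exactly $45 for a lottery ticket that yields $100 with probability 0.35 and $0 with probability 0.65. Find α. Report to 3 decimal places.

α ≈ 1.315

Since u(0) = 0, the lottery's EU is 0.35·100^α.
Equating: 45^α = 0.35·100^α, i.e. 0.4500^α = 0.35.
α = ln(0.35) / ln(45/100) = -1.049822/-0.798508 ≈ 1.315.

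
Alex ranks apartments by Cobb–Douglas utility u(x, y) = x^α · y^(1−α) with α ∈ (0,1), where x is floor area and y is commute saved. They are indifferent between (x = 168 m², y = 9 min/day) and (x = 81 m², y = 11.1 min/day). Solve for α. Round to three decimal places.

α ≈ 0.223

The Cobb–Douglas utilities coincide, so 168^α·9^(1−α) = 81^α·11.1^(1−α).
(168/81)^α = (11.1/9)^(1−α); take logs: α·ln(168/81) = (1−α)·ln(11.1/9), i.e. α·0.729515 = (1−α)·0.209721.
Thus α·(0.939236) = 0.209721, so α = 0.209721/0.939236 ≈ 0.223.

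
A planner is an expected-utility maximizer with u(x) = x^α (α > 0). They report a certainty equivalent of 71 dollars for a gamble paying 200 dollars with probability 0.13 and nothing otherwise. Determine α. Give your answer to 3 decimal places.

α ≈ 1.970

EU(lottery) = 0.13·200^α + 0.87·0 = 0.13·200^α.
Indifference: 71^α = 0.13·200^α, so (71/200)^α = 0.13.
α = ln(0.13) / ln(71/200) = -2.040221/-1.035637 ≈ 1.970.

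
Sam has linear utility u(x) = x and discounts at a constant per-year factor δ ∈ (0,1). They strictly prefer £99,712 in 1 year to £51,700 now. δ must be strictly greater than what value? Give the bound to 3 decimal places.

δ > 0.518

Under u(x) = x this choice says 51700 < δ·99712.
So δ > 51700/99712 = 0.51849.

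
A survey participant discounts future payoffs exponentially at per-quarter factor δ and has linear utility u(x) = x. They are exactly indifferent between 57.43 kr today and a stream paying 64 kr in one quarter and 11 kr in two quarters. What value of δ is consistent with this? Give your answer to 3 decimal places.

Present value of the stream is 64·δ + 11·δ². Indifference gives 64δ + 11δ² = 57.43.
Rearranged: 11δ² + 64δ − 57.43 = 0.
The positive root is δ = [−64 + √(64² + 4·11·57.43)] / (2·11) = (−64 + 81.381)/22 ≈ 0.790.

δ ≈ 0.790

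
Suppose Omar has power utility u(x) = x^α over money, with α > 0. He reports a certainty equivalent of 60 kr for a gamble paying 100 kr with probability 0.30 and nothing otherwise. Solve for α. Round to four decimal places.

EU(lottery) = 0.30·100^α + 0.70·0 = 0.30·100^α.
Equating: 60^α = 0.30·100^α, i.e. 0.6000^α = 0.30.
α = ln(0.30) / ln(60/100) = -1.2039728/-0.5108256 ≈ 2.3569.

α ≈ 2.3569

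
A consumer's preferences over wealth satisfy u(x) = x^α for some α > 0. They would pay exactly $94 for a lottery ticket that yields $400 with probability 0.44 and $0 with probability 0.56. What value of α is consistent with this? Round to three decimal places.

α ≈ 0.567

Since u(0) = 0, the lottery's EU is 0.44·400^α.
Setting u(94) equal to that: 94^α = 0.44·400^α ⇒ (94/400)^α = 0.44.
Taking logs: α·ln(94/400) = ln(0.44), so α = -0.820981 / -1.448170 ≈ 0.567.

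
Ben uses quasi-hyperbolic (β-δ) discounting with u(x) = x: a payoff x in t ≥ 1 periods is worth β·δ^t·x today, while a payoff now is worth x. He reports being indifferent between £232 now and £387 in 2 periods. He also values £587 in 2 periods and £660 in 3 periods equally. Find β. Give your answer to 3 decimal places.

β ≈ 0.758

The second indifference involves only future payoffs, so β cancels: β·δ^2·587 = β·δ^3·660, giving δ = 587/660 = 0.88939.
Substituting δ into 232 = β·δ^2·387: β = 232/(306.125) ≈ 0.758.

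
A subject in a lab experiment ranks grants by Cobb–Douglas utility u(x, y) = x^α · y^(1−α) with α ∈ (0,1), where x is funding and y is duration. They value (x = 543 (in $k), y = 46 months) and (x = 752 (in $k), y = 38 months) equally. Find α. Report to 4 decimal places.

α ≈ 0.3698

Set the two utilities equal: 543^α·46^(1−α) = 752^α·38^(1−α).
(543/752)^α = (38/46)^(1−α); take logs: α·ln(543/752) = (1−α)·ln(38/46), i.e. α·-0.3256270 = (1−α)·-0.1910552.
With A = -0.3256270 and B = -0.1910552: α·A = (1−α)·B, so α = B/(A+B) = -0.1910552/-0.5166822 ≈ 0.3698.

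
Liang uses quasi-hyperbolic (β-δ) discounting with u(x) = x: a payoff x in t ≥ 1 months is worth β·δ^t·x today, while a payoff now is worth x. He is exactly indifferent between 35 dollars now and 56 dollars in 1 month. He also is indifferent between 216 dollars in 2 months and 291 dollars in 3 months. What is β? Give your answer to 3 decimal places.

Both payoffs in the second observation are in the future, so β drops out: δ^2·216 = δ^3·291 ⇒ δ = 216/291 = 0.74227.
Substituting δ into 35 = β·δ·56: β = 35/(41.567) ≈ 0.842.

β ≈ 0.842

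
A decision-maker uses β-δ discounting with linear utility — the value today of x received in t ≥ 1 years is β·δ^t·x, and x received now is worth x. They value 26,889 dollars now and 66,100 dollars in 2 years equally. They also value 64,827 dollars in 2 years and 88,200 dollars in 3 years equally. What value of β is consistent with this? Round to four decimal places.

β ≈ 0.7530

Both payoffs in the second observation are in the future, so β drops out: δ^2·64827 = δ^3·88200 ⇒ δ = 64827/88200 = 0.73500.
The first indifference: 26889 = β·δ^2·66100, so β = 26889/(δ^2·66100) = 26889/(0.54022·66100) ≈ 0.7530.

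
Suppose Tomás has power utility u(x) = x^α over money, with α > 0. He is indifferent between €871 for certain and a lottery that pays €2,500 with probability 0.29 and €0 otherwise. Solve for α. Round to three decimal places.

α ≈ 1.174

The lottery's expected utility is 0.29·u(2500) + 0.71·u(0) = 0.29·2500^α (since u(0) = 0 for α > 0).
Equating: 871^α = 0.29·2500^α, i.e. 0.3484^α = 0.29.
Take logs: α = ln 0.29 / ln(871/2500) ≈ 1.17400.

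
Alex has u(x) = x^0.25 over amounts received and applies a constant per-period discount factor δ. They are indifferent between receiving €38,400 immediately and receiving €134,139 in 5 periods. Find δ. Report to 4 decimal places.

Indifference means u(38400) = δ^5 · u(134139), so δ^5 = u(38400)/u(134139).
Since u(x) = x^0.25, δ^5 = (38400/134139)^0.25 = 0.28627^0.25 = 0.73147.
Taking the 5th root: δ = 0.73147^(1/5) ≈ 0.9394.

δ ≈ 0.9394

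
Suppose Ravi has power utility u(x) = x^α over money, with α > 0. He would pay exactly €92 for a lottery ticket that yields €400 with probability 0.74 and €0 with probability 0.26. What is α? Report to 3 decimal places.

α ≈ 0.205

Since u(0) = 0, the lottery's EU is 0.74·400^α.
Setting u(92) equal to that: 92^α = 0.74·400^α ⇒ (92/400)^α = 0.74.
Take logs: α = ln 0.74 / ln(92/400) ≈ 0.20488.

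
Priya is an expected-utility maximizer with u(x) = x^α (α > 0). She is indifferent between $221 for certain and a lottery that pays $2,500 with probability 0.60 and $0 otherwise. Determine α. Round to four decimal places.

Since u(0) = 0, the lottery's EU is 0.60·2500^α.
Setting u(221) equal to that: 221^α = 0.60·2500^α ⇒ (221/2500)^α = 0.60.
α = ln(0.60) / ln(221/2500) = -0.5108256/-2.4258833 ≈ 0.2106.

α ≈ 0.2106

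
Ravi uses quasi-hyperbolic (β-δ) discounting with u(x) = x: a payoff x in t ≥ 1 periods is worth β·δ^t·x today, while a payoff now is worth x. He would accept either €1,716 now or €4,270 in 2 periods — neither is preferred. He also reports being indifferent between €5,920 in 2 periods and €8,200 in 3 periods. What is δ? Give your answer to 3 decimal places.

Both payoffs in the second observation are in the future, so β drops out: δ^2·5920 = δ^3·8200 ⇒ δ = 5920/8200 = 0.72195.

δ ≈ 0.722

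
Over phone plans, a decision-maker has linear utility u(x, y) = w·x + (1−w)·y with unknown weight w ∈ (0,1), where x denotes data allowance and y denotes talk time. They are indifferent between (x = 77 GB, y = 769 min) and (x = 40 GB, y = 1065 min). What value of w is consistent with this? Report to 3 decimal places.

Equating utilities: w·77 + (1−w)·769 = w·40 + (1−w)·1065.
Rearranging, 37·w − 296·(1−w) = 0.
So w/(1−w) = 296/37 = 8.0000, giving w = 296/(37+296) = 0.889.

w = 0.889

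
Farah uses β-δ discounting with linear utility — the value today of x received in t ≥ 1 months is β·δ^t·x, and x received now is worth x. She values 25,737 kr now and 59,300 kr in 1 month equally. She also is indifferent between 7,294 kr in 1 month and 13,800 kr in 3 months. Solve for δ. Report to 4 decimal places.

Both payoffs in the second observation are in the future, so β drops out: δ^1·7294 = δ^3·13800 ⇒ δ^2 = 7294/13800 = 0.52855, so δ = 0.72701.

δ ≈ 0.7270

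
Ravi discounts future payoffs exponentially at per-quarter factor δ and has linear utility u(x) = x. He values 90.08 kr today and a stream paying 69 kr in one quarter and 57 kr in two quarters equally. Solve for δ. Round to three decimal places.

δ ≈ 0.790

The stream is worth 69δ + 57δ² today, so 69δ + 57δ² = 90.08.
That is, 57δ² + 69δ − 90.08 = 0, a quadratic in δ.
The positive root is δ = [−69 + √(69² + 4·57·90.08)] / (2·57) = (−69 + 159.057)/114 ≈ 0.790.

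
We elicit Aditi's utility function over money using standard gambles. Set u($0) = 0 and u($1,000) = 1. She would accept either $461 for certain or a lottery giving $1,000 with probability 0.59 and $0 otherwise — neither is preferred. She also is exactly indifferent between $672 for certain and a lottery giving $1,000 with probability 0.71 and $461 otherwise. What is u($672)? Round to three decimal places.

0.881

From the first indifference, u($461) = 0.59·u($1,000) + 0.41·u($0) = 0.59·1 + 0.41·0 = 0.59.
Chaining: u($672) = 0.71·1.00 + 0.29·0.59 = 0.8811.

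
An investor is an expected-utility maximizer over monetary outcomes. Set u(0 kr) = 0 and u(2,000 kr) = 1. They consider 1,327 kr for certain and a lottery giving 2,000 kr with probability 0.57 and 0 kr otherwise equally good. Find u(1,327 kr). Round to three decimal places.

The indifference gives u(1,327 kr) = 0.57·u(2,000 kr) + 0.43·u(0 kr) = 0.57·1 + 0.43·0 = 0.57.

0.570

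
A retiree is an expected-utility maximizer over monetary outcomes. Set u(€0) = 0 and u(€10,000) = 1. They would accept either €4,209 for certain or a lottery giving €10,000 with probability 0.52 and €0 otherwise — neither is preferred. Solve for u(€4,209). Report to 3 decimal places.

0.520

The indifference gives u(€4,209) = 0.52·u(€10,000) + 0.48·u(€0) = 0.52·1 + 0.48·0 = 0.52.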